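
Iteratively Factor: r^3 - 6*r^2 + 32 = (r + 2)*(r^2 - 8*r + 16) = (r - 4)*(r + 2)*(r - 4)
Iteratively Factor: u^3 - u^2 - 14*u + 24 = (u + 4)*(u^2 - 5*u + 6) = (u - 3)*(u + 4)*(u - 2)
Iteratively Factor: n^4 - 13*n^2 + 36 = (n + 3)*(n^3 - 3*n^2 - 4*n + 12) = (n - 3)*(n + 3)*(n^2 - 4) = (n - 3)*(n - 2)*(n + 3)*(n + 2)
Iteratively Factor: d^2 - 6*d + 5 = (d - 5)*(d - 1)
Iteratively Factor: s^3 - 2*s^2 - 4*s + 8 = (s + 2)*(s^2 - 4*s + 4) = (s - 2)*(s + 2)*(s - 2)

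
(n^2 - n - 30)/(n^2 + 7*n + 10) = (n - 6)/(n + 2)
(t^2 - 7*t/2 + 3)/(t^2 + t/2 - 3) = (t - 2)/(t + 2)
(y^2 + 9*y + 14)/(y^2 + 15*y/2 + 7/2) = 2*(y + 2)/(2*y + 1)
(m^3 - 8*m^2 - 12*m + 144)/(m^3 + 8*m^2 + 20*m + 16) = (m^2 - 12*m + 36)/(m^2 + 4*m + 4)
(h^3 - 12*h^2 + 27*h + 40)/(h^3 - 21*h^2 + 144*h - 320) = (h + 1)/(h - 8)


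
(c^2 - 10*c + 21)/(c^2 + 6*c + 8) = (c^2 - 10*c + 21)/(c^2 + 6*c + 8)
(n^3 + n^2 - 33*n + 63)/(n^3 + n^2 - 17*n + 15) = (n^2 + 4*n - 21)/(n^2 + 4*n - 5)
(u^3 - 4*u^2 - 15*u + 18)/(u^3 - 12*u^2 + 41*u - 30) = (u + 3)/(u - 5)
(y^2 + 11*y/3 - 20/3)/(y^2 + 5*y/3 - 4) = (y + 5)/(y + 3)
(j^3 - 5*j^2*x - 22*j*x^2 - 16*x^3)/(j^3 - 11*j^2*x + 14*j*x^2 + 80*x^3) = (-j - x)/(-j + 5*x)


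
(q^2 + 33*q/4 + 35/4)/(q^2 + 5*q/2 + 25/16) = 4*(q + 7)/(4*q + 5)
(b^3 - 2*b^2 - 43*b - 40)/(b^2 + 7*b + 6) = (b^2 - 3*b - 40)/(b + 6)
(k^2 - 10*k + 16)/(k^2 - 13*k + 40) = (k - 2)/(k - 5)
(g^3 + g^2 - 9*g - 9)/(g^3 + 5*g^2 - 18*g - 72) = (g^2 - 2*g - 3)/(g^2 + 2*g - 24)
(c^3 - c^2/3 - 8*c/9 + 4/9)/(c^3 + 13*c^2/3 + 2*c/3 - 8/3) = (c - 2/3)/(c + 4)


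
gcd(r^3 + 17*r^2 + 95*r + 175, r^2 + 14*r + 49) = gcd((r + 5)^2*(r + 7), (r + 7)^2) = r + 7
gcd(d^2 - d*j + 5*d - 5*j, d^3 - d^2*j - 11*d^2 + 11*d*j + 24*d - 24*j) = d - j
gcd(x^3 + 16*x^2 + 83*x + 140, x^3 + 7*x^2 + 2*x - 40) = x^2 + 9*x + 20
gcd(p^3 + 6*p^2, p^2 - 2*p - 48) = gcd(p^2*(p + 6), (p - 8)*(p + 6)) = p + 6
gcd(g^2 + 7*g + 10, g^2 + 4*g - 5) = g + 5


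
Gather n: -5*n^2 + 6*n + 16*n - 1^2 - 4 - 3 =-5*n^2 + 22*n - 8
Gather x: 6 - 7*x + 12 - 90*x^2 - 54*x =-90*x^2 - 61*x + 18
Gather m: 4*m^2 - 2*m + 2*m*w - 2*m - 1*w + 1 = 4*m^2 + m*(2*w - 4) - w + 1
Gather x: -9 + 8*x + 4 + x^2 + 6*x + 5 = x^2 + 14*x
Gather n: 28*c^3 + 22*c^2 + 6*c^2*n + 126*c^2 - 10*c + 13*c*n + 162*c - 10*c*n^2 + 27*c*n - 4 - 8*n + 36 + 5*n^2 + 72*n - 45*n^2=28*c^3 + 148*c^2 + 152*c + n^2*(-10*c - 40) + n*(6*c^2 + 40*c + 64) + 32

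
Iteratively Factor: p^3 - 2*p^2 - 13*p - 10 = (p + 2)*(p^2 - 4*p - 5) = (p + 1)*(p + 2)*(p - 5)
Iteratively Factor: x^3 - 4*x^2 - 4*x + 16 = (x + 2)*(x^2 - 6*x + 8) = (x - 4)*(x + 2)*(x - 2)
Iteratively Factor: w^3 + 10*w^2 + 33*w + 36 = (w + 4)*(w^2 + 6*w + 9) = (w + 3)*(w + 4)*(w + 3)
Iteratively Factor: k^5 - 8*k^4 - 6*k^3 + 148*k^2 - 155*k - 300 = (k + 1)*(k^4 - 9*k^3 + 3*k^2 + 145*k - 300) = (k - 3)*(k + 1)*(k^3 - 6*k^2 - 15*k + 100) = (k - 5)*(k - 3)*(k + 1)*(k^2 - k - 20) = (k - 5)^2*(k - 3)*(k + 1)*(k + 4)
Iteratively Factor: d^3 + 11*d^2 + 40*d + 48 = (d + 4)*(d^2 + 7*d + 12) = (d + 4)^2*(d + 3)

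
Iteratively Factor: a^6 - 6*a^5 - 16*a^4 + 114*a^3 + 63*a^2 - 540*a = (a)*(a^5 - 6*a^4 - 16*a^3 + 114*a^2 + 63*a - 540) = a*(a - 3)*(a^4 - 3*a^3 - 25*a^2 + 39*a + 180) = a*(a - 4)*(a - 3)*(a^3 + a^2 - 21*a - 45) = a*(a - 5)*(a - 4)*(a - 3)*(a^2 + 6*a + 9) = a*(a - 5)*(a - 4)*(a - 3)*(a + 3)*(a + 3)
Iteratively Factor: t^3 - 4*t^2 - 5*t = (t + 1)*(t^2 - 5*t) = t*(t + 1)*(t - 5)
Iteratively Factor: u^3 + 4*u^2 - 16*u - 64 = (u + 4)*(u^2 - 16) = (u - 4)*(u + 4)*(u + 4)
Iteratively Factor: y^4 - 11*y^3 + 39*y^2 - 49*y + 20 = (y - 4)*(y^3 - 7*y^2 + 11*y - 5) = (y - 4)*(y - 1)*(y^2 - 6*y + 5) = (y - 5)*(y - 4)*(y - 1)*(y - 1)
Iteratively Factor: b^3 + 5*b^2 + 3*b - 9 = (b + 3)*(b^2 + 2*b - 3) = (b - 1)*(b + 3)*(b + 3)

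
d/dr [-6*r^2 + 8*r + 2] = 8 - 12*r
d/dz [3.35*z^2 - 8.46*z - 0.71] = 6.7*z - 8.46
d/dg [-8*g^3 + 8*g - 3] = 8 - 24*g^2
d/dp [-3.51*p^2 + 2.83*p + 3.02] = 2.83 - 7.02*p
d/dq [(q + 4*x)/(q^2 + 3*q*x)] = (q*(q + 3*x) - (q + 4*x)*(2*q + 3*x))/(q^2*(q + 3*x)^2)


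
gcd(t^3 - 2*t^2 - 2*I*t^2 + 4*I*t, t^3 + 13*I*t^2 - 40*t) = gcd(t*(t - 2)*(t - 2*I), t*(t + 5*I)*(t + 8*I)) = t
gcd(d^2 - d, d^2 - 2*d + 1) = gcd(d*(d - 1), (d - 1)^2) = d - 1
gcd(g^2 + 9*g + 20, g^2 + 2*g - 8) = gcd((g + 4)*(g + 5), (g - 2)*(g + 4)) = g + 4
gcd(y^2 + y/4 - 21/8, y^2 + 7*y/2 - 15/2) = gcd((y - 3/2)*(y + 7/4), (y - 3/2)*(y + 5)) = y - 3/2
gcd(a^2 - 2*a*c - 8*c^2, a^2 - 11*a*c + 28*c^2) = a - 4*c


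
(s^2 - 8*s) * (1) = s^2 - 8*s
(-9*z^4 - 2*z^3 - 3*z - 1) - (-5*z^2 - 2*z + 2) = -9*z^4 - 2*z^3 + 5*z^2 - z - 3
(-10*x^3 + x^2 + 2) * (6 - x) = 10*x^4 - 61*x^3 + 6*x^2 - 2*x + 12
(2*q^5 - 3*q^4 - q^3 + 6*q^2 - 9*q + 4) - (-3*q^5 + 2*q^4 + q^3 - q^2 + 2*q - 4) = 5*q^5 - 5*q^4 - 2*q^3 + 7*q^2 - 11*q + 8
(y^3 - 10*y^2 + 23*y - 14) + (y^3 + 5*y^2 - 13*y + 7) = 2*y^3 - 5*y^2 + 10*y - 7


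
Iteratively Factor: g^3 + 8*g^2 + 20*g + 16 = (g + 2)*(g^2 + 6*g + 8) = (g + 2)*(g + 4)*(g + 2)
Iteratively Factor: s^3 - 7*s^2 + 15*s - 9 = (s - 1)*(s^2 - 6*s + 9) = (s - 3)*(s - 1)*(s - 3)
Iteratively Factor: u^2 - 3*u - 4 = (u - 4)*(u + 1)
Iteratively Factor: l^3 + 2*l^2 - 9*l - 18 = (l - 3)*(l^2 + 5*l + 6) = (l - 3)*(l + 3)*(l + 2)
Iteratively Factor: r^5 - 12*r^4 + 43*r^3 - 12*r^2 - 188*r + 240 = (r - 5)*(r^4 - 7*r^3 + 8*r^2 + 28*r - 48) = (r - 5)*(r - 3)*(r^3 - 4*r^2 - 4*r + 16) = (r - 5)*(r - 3)*(r - 2)*(r^2 - 2*r - 8) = (r - 5)*(r - 3)*(r - 2)*(r + 2)*(r - 4)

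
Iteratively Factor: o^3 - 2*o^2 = (o)*(o^2 - 2*o) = o*(o - 2)*(o)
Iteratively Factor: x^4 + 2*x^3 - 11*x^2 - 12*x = (x + 4)*(x^3 - 2*x^2 - 3*x) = (x + 1)*(x + 4)*(x^2 - 3*x) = x*(x + 1)*(x + 4)*(x - 3)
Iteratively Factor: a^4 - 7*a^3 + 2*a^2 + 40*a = (a - 5)*(a^3 - 2*a^2 - 8*a) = (a - 5)*(a - 4)*(a^2 + 2*a) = (a - 5)*(a - 4)*(a + 2)*(a)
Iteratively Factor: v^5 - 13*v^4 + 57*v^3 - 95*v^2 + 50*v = (v - 5)*(v^4 - 8*v^3 + 17*v^2 - 10*v) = (v - 5)*(v - 1)*(v^3 - 7*v^2 + 10*v) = v*(v - 5)*(v - 1)*(v^2 - 7*v + 10) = v*(v - 5)*(v - 2)*(v - 1)*(v - 5)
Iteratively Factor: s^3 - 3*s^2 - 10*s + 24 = (s - 4)*(s^2 + s - 6) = (s - 4)*(s + 3)*(s - 2)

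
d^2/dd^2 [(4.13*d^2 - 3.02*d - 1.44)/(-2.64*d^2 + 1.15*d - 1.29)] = (-2.8421709430404e-14*d^4 + 17.019024*d^3 + 144.608112*d^2 - 87.940512*d - 10.784454)/(18.399744*d^6 - 24.04512*d^5 + 37.446552*d^4 - 25.019515*d^3 + 18.297747*d^2 - 5.741145*d + 2.146689)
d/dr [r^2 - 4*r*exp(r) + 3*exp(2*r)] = -4*r*exp(r) + 2*r + 6*exp(2*r) - 4*exp(r)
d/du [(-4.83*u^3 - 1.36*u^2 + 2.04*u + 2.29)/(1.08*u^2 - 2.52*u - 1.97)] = (-5.2164*u^4 + 24.3432*u^3 + 29.7693*u^2 + 0.412*u + 1.752)/(1.1664*u^4 - 5.4432*u^3 + 2.0952*u^2 + 9.9288*u + 3.8809)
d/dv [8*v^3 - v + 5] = 24*v^2 - 1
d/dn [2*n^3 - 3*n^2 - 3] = 6*n*(n - 1)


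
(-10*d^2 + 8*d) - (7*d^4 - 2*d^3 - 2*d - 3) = -7*d^4 + 2*d^3 - 10*d^2 + 10*d + 3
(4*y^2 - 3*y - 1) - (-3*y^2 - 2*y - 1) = 7*y^2 - y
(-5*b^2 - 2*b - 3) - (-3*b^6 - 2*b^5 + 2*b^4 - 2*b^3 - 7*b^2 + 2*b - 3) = 3*b^6 + 2*b^5 - 2*b^4 + 2*b^3 + 2*b^2 - 4*b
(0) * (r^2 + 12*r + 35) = 0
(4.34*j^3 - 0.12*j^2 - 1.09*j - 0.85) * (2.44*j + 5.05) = 10.5896*j^4 + 21.6242*j^3 - 3.2656*j^2 - 7.5785*j - 4.2925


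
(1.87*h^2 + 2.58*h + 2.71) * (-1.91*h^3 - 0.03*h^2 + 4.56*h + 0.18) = -3.5717*h^5 - 4.9839*h^4 + 3.2737*h^3 + 12.0201*h^2 + 12.822*h + 0.4878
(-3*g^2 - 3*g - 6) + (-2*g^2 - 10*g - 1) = -5*g^2 - 13*g - 7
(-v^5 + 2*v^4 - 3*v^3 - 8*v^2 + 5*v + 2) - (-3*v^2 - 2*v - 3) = -v^5 + 2*v^4 - 3*v^3 - 5*v^2 + 7*v + 5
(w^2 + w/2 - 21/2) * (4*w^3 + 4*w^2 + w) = 4*w^5 + 6*w^4 - 39*w^3 - 83*w^2/2 - 21*w/2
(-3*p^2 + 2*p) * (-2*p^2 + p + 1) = 6*p^4 - 7*p^3 - p^2 + 2*p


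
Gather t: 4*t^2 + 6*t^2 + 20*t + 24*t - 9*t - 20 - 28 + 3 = 10*t^2 + 35*t - 45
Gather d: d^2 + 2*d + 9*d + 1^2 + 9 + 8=d^2 + 11*d + 18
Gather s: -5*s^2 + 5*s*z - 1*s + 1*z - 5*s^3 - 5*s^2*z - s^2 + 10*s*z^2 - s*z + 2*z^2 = -5*s^3 + s^2*(-5*z - 6) + s*(10*z^2 + 4*z - 1) + 2*z^2 + z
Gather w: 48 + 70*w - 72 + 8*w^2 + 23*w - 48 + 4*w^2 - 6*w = 12*w^2 + 87*w - 72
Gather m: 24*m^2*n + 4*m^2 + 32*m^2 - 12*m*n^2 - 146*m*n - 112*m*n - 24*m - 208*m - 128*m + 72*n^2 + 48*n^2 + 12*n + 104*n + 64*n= m^2*(24*n + 36) + m*(-12*n^2 - 258*n - 360) + 120*n^2 + 180*n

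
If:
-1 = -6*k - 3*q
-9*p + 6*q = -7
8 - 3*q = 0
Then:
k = -7/6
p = 23/9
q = 8/3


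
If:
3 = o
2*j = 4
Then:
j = 2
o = 3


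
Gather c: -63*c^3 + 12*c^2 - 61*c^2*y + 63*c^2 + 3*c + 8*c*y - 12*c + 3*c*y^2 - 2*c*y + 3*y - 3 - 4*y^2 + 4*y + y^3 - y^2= -63*c^3 + c^2*(75 - 61*y) + c*(3*y^2 + 6*y - 9) + y^3 - 5*y^2 + 7*y - 3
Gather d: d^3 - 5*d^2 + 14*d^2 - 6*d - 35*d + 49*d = d^3 + 9*d^2 + 8*d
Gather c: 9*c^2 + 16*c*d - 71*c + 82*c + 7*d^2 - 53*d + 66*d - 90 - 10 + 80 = 9*c^2 + c*(16*d + 11) + 7*d^2 + 13*d - 20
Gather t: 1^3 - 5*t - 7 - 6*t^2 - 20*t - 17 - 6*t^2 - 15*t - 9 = -12*t^2 - 40*t - 32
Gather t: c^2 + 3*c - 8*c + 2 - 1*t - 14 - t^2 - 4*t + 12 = c^2 - 5*c - t^2 - 5*t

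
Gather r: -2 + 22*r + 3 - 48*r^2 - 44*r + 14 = -48*r^2 - 22*r + 15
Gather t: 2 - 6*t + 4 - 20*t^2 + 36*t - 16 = -20*t^2 + 30*t - 10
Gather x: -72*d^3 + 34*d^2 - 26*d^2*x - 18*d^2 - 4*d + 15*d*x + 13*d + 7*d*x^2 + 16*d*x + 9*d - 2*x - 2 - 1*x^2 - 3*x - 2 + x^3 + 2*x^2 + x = -72*d^3 + 16*d^2 + 18*d + x^3 + x^2*(7*d + 1) + x*(-26*d^2 + 31*d - 4) - 4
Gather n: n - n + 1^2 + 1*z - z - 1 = 0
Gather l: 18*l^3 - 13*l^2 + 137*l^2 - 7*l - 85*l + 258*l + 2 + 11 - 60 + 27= 18*l^3 + 124*l^2 + 166*l - 20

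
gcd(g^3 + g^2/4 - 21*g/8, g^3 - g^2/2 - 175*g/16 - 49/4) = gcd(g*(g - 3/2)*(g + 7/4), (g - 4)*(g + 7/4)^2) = g + 7/4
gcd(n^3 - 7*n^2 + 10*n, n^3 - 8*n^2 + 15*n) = n^2 - 5*n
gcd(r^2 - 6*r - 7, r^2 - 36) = 1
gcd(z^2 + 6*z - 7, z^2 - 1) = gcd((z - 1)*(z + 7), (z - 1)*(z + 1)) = z - 1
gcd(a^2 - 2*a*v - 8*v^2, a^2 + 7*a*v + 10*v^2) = a + 2*v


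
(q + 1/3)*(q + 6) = q^2 + 19*q/3 + 2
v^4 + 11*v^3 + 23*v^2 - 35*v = v*(v - 1)*(v + 5)*(v + 7)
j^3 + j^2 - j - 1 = (j - 1)*(j + 1)^2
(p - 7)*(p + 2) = p^2 - 5*p - 14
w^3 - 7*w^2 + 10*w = w*(w - 5)*(w - 2)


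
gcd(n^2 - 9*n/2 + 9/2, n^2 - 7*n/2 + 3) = n - 3/2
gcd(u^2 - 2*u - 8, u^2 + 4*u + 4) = u + 2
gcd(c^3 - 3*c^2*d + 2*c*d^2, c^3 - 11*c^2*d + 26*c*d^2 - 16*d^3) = c^2 - 3*c*d + 2*d^2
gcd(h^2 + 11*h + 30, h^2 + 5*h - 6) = h + 6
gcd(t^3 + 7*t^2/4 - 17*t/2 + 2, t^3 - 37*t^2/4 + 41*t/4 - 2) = t - 1/4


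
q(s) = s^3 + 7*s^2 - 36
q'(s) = 3*s^2 + 14*s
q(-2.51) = -7.71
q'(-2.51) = -16.24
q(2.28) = 12.24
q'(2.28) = 47.52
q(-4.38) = 14.26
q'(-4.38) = -3.77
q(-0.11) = -35.92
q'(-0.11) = -1.50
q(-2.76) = -3.70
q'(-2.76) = -15.79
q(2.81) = 41.46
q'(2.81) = 63.03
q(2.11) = 4.56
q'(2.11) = 42.90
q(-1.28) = -26.63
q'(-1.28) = -13.00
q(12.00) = 2700.00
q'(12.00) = 600.00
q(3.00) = 54.00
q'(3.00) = 69.00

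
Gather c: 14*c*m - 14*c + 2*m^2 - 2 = c*(14*m - 14) + 2*m^2 - 2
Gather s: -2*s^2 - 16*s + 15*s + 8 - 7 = -2*s^2 - s + 1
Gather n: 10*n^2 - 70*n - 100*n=10*n^2 - 170*n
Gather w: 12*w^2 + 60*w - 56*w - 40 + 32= 12*w^2 + 4*w - 8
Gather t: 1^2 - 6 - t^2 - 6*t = -t^2 - 6*t - 5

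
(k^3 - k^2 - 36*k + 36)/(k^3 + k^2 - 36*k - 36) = (k - 1)/(k + 1)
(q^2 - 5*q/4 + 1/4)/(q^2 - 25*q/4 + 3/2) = (q - 1)/(q - 6)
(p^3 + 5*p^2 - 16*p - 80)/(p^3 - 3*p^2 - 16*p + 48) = (p + 5)/(p - 3)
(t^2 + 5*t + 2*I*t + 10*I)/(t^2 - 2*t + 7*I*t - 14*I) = (t^2 + t*(5 + 2*I) + 10*I)/(t^2 + t*(-2 + 7*I) - 14*I)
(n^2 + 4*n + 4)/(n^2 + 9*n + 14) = (n + 2)/(n + 7)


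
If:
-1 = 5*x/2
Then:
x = -2/5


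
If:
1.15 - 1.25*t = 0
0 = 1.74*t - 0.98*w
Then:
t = 0.92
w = 1.63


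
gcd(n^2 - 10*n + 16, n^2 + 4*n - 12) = n - 2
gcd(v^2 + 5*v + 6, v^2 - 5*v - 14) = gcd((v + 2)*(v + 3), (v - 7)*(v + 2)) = v + 2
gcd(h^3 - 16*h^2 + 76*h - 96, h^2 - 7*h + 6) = h - 6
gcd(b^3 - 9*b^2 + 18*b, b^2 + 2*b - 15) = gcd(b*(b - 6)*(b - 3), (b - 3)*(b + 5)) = b - 3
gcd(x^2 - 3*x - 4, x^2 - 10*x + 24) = x - 4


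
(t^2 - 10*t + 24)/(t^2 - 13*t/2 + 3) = 2*(t - 4)/(2*t - 1)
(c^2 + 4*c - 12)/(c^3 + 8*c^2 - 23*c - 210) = (c - 2)/(c^2 + 2*c - 35)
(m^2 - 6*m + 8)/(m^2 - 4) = (m - 4)/(m + 2)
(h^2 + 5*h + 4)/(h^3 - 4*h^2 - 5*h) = (h + 4)/(h*(h - 5))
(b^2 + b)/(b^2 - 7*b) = (b + 1)/(b - 7)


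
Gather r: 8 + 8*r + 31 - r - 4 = 7*r + 35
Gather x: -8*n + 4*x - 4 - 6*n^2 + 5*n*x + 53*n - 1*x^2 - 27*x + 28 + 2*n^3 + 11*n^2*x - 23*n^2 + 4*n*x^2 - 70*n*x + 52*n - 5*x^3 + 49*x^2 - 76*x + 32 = 2*n^3 - 29*n^2 + 97*n - 5*x^3 + x^2*(4*n + 48) + x*(11*n^2 - 65*n - 99) + 56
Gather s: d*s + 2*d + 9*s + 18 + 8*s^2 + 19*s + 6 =2*d + 8*s^2 + s*(d + 28) + 24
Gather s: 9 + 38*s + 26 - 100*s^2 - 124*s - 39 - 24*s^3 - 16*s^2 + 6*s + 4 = -24*s^3 - 116*s^2 - 80*s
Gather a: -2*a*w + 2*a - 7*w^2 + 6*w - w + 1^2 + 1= a*(2 - 2*w) - 7*w^2 + 5*w + 2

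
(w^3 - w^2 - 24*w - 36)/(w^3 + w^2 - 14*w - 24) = (w - 6)/(w - 4)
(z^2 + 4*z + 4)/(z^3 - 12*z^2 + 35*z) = (z^2 + 4*z + 4)/(z*(z^2 - 12*z + 35))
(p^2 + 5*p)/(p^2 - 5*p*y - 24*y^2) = p*(-p - 5)/(-p^2 + 5*p*y + 24*y^2)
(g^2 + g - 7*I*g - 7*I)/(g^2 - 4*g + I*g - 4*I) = (g^2 + g*(1 - 7*I) - 7*I)/(g^2 + g*(-4 + I) - 4*I)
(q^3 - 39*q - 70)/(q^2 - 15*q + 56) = (q^2 + 7*q + 10)/(q - 8)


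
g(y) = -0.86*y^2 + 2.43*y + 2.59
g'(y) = 2.43 - 1.72*y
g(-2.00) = -5.71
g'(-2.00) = 5.87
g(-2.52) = -8.99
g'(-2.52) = 6.76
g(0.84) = 4.02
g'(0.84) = 0.99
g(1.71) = 4.23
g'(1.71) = -0.51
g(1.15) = 4.25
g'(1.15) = 0.45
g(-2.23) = -7.11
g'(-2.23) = 6.27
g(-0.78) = 0.17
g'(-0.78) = 3.77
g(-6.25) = -46.19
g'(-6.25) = 13.18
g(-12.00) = -150.41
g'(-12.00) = 23.07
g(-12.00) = -150.41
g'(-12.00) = 23.07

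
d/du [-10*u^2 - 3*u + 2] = -20*u - 3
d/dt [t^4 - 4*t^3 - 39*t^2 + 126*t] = 4*t^3 - 12*t^2 - 78*t + 126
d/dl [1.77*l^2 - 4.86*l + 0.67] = 3.54*l - 4.86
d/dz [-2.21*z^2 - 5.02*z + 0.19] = -4.42*z - 5.02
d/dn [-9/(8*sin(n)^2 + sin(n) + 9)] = 9*(16*sin(n) + 1)*cos(n)/(8*sin(n)^2 + sin(n) + 9)^2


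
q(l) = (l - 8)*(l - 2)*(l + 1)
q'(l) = (l - 8)*(l - 2) + (l - 8)*(l + 1) + (l - 2)*(l + 1)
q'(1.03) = -9.36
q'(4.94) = -9.71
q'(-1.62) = 43.03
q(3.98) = -39.64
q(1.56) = 7.25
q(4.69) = -50.66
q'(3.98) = -18.12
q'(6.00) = 6.00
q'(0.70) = -5.13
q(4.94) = -53.44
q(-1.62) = -21.59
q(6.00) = -56.00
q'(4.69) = -12.43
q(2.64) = -12.49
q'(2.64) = -20.61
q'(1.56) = -14.78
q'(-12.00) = 654.00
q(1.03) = 13.72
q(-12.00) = -3080.00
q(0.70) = 16.13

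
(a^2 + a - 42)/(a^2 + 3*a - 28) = (a - 6)/(a - 4)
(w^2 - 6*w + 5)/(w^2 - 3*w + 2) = (w - 5)/(w - 2)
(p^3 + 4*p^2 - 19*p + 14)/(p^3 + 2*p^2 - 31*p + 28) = (p - 2)/(p - 4)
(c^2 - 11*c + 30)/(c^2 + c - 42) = (c - 5)/(c + 7)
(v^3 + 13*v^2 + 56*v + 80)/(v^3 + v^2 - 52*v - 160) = (v + 4)/(v - 8)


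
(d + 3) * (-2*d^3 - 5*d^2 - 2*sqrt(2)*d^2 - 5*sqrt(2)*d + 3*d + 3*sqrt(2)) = -2*d^4 - 11*d^3 - 2*sqrt(2)*d^3 - 11*sqrt(2)*d^2 - 12*d^2 - 12*sqrt(2)*d + 9*d + 9*sqrt(2)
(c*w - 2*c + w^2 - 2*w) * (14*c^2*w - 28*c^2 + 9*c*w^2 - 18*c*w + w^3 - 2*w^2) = 14*c^3*w^2 - 56*c^3*w + 56*c^3 + 23*c^2*w^3 - 92*c^2*w^2 + 92*c^2*w + 10*c*w^4 - 40*c*w^3 + 40*c*w^2 + w^5 - 4*w^4 + 4*w^3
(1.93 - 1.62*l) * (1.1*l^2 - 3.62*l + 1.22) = -1.782*l^3 + 7.9874*l^2 - 8.963*l + 2.3546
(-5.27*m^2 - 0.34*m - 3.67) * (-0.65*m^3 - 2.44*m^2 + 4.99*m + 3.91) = 3.4255*m^5 + 13.0798*m^4 - 23.0822*m^3 - 13.3475*m^2 - 19.6427*m - 14.3497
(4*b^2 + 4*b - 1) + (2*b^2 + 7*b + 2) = 6*b^2 + 11*b + 1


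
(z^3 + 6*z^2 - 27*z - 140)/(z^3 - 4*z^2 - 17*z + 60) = (z + 7)/(z - 3)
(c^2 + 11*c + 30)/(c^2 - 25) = (c + 6)/(c - 5)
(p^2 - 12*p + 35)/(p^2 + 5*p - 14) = (p^2 - 12*p + 35)/(p^2 + 5*p - 14)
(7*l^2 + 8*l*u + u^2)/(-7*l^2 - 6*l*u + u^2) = (7*l + u)/(-7*l + u)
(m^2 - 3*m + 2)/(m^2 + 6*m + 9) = (m^2 - 3*m + 2)/(m^2 + 6*m + 9)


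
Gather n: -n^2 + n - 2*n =-n^2 - n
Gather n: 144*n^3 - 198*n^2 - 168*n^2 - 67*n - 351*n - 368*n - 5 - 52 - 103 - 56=144*n^3 - 366*n^2 - 786*n - 216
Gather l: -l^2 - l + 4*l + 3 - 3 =-l^2 + 3*l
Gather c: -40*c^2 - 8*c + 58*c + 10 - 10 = -40*c^2 + 50*c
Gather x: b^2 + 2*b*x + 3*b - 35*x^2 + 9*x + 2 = b^2 + 3*b - 35*x^2 + x*(2*b + 9) + 2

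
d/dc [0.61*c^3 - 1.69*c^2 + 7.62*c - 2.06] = 1.83*c^2 - 3.38*c + 7.62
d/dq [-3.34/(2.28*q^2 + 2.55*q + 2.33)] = (15.2304*q + 8.517)/(2.28*q^2 + 2.55*q + 2.33)^2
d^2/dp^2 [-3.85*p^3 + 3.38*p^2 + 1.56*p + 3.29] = 6.76 - 23.1*p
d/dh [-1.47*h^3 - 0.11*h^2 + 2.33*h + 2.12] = -4.41*h^2 - 0.22*h + 2.33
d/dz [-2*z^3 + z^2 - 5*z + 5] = -6*z^2 + 2*z - 5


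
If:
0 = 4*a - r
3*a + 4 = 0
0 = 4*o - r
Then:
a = -4/3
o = -4/3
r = -16/3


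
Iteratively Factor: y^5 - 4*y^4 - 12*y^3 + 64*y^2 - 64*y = (y - 2)*(y^4 - 2*y^3 - 16*y^2 + 32*y) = (y - 2)^2*(y^3 - 16*y) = (y - 2)^2*(y + 4)*(y^2 - 4*y) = y*(y - 2)^2*(y + 4)*(y - 4)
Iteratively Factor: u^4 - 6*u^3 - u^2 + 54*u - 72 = (u - 2)*(u^3 - 4*u^2 - 9*u + 36) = (u - 2)*(u + 3)*(u^2 - 7*u + 12) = (u - 4)*(u - 2)*(u + 3)*(u - 3)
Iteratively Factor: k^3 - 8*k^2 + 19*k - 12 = (k - 4)*(k^2 - 4*k + 3) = (k - 4)*(k - 1)*(k - 3)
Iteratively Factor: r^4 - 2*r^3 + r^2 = (r)*(r^3 - 2*r^2 + r) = r^2*(r^2 - 2*r + 1) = r^2*(r - 1)*(r - 1)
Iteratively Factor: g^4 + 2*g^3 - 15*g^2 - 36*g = (g + 3)*(g^3 - g^2 - 12*g) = (g + 3)^2*(g^2 - 4*g) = (g - 4)*(g + 3)^2*(g)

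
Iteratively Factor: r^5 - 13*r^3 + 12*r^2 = (r)*(r^4 - 13*r^2 + 12*r) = r*(r + 4)*(r^3 - 4*r^2 + 3*r) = r*(r - 1)*(r + 4)*(r^2 - 3*r) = r^2*(r - 1)*(r + 4)*(r - 3)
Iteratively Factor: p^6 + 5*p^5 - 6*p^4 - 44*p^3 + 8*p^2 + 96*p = (p + 2)*(p^5 + 3*p^4 - 12*p^3 - 20*p^2 + 48*p) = (p + 2)*(p + 4)*(p^4 - p^3 - 8*p^2 + 12*p) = (p - 2)*(p + 2)*(p + 4)*(p^3 + p^2 - 6*p) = (p - 2)^2*(p + 2)*(p + 4)*(p^2 + 3*p) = p*(p - 2)^2*(p + 2)*(p + 4)*(p + 3)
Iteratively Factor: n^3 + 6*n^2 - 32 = (n + 4)*(n^2 + 2*n - 8) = (n - 2)*(n + 4)*(n + 4)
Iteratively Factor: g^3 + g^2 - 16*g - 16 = (g + 1)*(g^2 - 16) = (g + 1)*(g + 4)*(g - 4)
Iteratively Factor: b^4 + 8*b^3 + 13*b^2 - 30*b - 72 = (b - 2)*(b^3 + 10*b^2 + 33*b + 36) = (b - 2)*(b + 3)*(b^2 + 7*b + 12) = (b - 2)*(b + 3)*(b + 4)*(b + 3)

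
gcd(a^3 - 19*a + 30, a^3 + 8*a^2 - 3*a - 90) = a^2 + 2*a - 15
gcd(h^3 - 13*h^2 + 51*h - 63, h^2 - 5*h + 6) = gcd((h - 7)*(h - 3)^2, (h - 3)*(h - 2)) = h - 3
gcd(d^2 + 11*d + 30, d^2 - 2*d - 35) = d + 5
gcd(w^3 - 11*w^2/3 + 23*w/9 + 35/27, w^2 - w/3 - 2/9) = w + 1/3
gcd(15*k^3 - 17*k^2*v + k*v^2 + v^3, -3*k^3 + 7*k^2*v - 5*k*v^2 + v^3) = 3*k^2 - 4*k*v + v^2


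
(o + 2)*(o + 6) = o^2 + 8*o + 12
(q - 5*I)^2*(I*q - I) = I*q^3 + 10*q^2 - I*q^2 - 10*q - 25*I*q + 25*I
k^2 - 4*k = k*(k - 4)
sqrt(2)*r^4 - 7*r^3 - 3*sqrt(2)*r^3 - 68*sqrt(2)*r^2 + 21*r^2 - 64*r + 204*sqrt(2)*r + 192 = (r - 3)*(r - 8*sqrt(2))*(r + 4*sqrt(2))*(sqrt(2)*r + 1)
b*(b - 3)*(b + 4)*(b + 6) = b^4 + 7*b^3 - 6*b^2 - 72*b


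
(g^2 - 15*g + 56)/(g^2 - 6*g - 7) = (g - 8)/(g + 1)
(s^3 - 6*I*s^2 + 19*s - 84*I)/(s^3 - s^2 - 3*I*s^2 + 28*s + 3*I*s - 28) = (s - 3*I)/(s - 1)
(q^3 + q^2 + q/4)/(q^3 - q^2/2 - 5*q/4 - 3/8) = 2*q/(2*q - 3)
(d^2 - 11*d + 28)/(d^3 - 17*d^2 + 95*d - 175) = (d - 4)/(d^2 - 10*d + 25)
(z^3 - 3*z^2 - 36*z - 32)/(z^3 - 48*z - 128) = (z + 1)/(z + 4)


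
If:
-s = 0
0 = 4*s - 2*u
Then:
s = 0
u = 0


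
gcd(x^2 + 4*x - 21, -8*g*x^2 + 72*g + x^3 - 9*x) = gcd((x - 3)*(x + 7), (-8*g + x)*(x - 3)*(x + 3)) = x - 3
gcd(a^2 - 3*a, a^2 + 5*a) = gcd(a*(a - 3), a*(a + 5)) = a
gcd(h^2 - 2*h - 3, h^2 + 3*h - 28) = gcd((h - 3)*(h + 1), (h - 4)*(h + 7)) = 1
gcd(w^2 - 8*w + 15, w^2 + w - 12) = w - 3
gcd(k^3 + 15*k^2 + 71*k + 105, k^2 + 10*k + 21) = k^2 + 10*k + 21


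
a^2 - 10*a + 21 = (a - 7)*(a - 3)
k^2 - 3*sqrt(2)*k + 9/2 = (k - 3*sqrt(2)/2)^2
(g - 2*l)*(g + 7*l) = g^2 + 5*g*l - 14*l^2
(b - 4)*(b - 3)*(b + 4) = b^3 - 3*b^2 - 16*b + 48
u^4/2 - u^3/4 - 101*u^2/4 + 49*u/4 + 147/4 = (u/2 + 1/2)*(u - 7)*(u - 3/2)*(u + 7)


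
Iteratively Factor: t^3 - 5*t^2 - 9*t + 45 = (t - 3)*(t^2 - 2*t - 15) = (t - 5)*(t - 3)*(t + 3)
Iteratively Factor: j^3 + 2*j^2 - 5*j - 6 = (j - 2)*(j^2 + 4*j + 3) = (j - 2)*(j + 1)*(j + 3)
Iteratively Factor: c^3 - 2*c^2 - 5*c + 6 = (c - 3)*(c^2 + c - 2) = (c - 3)*(c - 1)*(c + 2)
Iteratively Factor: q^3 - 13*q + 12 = (q - 3)*(q^2 + 3*q - 4) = (q - 3)*(q + 4)*(q - 1)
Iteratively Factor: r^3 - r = (r)*(r^2 - 1) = r*(r - 1)*(r + 1)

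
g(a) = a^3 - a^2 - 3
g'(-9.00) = 261.00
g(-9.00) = -813.00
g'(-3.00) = 33.00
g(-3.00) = -39.00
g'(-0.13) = 0.31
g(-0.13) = -3.02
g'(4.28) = 46.40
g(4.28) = 57.08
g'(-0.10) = 0.23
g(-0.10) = -3.01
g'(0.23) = -0.30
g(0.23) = -3.04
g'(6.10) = 99.43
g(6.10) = 186.77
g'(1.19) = 1.87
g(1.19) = -2.73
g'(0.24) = -0.31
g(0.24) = -3.04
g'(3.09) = 22.46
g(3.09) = 16.96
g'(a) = 3*a^2 - 2*a = a*(3*a - 2)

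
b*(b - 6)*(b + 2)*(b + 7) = b^4 + 3*b^3 - 40*b^2 - 84*b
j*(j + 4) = j^2 + 4*j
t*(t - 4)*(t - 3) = t^3 - 7*t^2 + 12*t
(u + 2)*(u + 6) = u^2 + 8*u + 12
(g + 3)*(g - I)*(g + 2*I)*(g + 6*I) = g^4 + 3*g^3 + 7*I*g^3 - 4*g^2 + 21*I*g^2 - 12*g + 12*I*g + 36*I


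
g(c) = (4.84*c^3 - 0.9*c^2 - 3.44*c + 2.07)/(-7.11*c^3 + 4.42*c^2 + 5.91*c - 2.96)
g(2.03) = -0.99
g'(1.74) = 0.68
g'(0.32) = -6.44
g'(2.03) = 0.33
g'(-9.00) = 0.00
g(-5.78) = -0.64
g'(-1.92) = 0.08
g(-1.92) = -0.55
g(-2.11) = -0.57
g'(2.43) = 0.16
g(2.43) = -0.90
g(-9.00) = -0.65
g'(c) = (14.52*c^2 - 1.8*c - 3.44)/(-7.11*c^3 + 4.42*c^2 + 5.91*c - 2.96) + (21.33*c^2 - 8.84*c - 5.91)*(4.84*c^3 - 0.9*c^2 - 3.44*c + 2.07)/(-7.11*c^3 + 4.42*c^2 + 5.91*c - 2.96)^2 = (14.9938*c^4 + 8.29199999999999*c^3 + 11.0597*c^2 - 12.9708*c - 2.0513)/(50.5521*c^6 - 62.8524*c^5 - 64.5038*c^4 + 94.3356*c^3 + 8.7617*c^2 - 34.9872*c + 8.7616)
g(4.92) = -0.76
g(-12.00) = -0.66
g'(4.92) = 0.02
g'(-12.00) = 0.00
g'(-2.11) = 0.06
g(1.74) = -1.13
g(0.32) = -1.22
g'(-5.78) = 0.01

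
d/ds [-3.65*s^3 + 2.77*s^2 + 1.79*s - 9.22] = -10.95*s^2 + 5.54*s + 1.79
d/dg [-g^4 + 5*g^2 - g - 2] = -4*g^3 + 10*g - 1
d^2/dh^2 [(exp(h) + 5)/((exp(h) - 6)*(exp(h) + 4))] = (exp(4*h) + 22*exp(3*h) + 114*exp(2*h) + 452*exp(h) + 336)*exp(h)/(exp(6*h) - 6*exp(5*h) - 60*exp(4*h) + 280*exp(3*h) + 1440*exp(2*h) - 3456*exp(h) - 13824)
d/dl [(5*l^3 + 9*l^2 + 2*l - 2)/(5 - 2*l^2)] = (-10*l^4 + 79*l^2 + 82*l + 10)/(4*l^4 - 20*l^2 + 25)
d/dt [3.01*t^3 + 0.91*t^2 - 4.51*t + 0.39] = 9.03*t^2 + 1.82*t - 4.51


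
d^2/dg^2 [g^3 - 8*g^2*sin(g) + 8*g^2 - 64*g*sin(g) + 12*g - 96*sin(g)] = 8*g^2*sin(g) + 64*g*sin(g) - 32*g*cos(g) + 6*g + 80*sin(g) - 128*cos(g) + 16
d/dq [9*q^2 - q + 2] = 18*q - 1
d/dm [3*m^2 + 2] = 6*m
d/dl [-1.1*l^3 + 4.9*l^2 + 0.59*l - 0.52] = -3.3*l^2 + 9.8*l + 0.59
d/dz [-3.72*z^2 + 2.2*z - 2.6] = 2.2 - 7.44*z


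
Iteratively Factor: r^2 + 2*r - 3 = (r + 3)*(r - 1)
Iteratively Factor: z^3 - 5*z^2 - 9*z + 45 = (z - 5)*(z^2 - 9) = (z - 5)*(z - 3)*(z + 3)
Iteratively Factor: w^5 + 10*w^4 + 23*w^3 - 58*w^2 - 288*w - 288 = (w + 2)*(w^4 + 8*w^3 + 7*w^2 - 72*w - 144) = (w + 2)*(w + 4)*(w^3 + 4*w^2 - 9*w - 36) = (w + 2)*(w + 4)^2*(w^2 - 9) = (w + 2)*(w + 3)*(w + 4)^2*(w - 3)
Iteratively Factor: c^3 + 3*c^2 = (c + 3)*(c^2) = c*(c + 3)*(c)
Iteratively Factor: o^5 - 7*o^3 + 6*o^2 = (o + 3)*(o^4 - 3*o^3 + 2*o^2) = (o - 2)*(o + 3)*(o^3 - o^2) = o*(o - 2)*(o + 3)*(o^2 - o) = o*(o - 2)*(o - 1)*(o + 3)*(o)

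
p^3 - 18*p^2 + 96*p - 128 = (p - 8)^2*(p - 2)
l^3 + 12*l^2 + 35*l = l*(l + 5)*(l + 7)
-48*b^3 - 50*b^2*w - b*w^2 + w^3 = (-8*b + w)*(b + w)*(6*b + w)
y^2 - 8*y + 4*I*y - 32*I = (y - 8)*(y + 4*I)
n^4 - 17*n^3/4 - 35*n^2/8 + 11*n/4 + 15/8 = (n - 5)*(n - 3/4)*(n + 1/2)*(n + 1)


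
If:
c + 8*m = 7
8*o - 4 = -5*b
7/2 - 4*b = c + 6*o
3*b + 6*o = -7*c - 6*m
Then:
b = 182/37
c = -27/37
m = 143/148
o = -381/148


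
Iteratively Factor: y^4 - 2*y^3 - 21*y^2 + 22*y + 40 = (y - 2)*(y^3 - 21*y - 20) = (y - 5)*(y - 2)*(y^2 + 5*y + 4) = (y - 5)*(y - 2)*(y + 4)*(y + 1)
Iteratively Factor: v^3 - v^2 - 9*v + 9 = (v + 3)*(v^2 - 4*v + 3) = (v - 1)*(v + 3)*(v - 3)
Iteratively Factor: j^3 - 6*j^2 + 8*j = (j)*(j^2 - 6*j + 8) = j*(j - 4)*(j - 2)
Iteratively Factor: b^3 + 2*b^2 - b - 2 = (b - 1)*(b^2 + 3*b + 2) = (b - 1)*(b + 1)*(b + 2)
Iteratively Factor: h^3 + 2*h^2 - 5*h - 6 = (h - 2)*(h^2 + 4*h + 3) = (h - 2)*(h + 3)*(h + 1)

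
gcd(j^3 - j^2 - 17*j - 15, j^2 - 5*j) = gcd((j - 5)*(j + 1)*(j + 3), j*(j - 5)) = j - 5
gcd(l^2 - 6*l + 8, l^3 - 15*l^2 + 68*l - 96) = l - 4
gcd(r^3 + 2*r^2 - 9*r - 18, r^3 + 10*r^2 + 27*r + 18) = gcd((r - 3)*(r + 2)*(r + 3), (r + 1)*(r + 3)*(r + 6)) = r + 3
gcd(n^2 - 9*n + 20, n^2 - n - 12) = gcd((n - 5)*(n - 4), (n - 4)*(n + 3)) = n - 4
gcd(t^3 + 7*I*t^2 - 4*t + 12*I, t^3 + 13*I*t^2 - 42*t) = t + 6*I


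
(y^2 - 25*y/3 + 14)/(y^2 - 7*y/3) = (y - 6)/y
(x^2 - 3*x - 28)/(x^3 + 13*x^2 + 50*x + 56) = (x - 7)/(x^2 + 9*x + 14)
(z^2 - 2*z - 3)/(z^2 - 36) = (z^2 - 2*z - 3)/(z^2 - 36)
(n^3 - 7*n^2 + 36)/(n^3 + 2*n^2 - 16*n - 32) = (n^2 - 9*n + 18)/(n^2 - 16)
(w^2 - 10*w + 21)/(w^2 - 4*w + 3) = (w - 7)/(w - 1)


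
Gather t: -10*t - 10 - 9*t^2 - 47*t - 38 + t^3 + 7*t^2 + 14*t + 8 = t^3 - 2*t^2 - 43*t - 40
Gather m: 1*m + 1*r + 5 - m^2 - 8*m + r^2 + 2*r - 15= -m^2 - 7*m + r^2 + 3*r - 10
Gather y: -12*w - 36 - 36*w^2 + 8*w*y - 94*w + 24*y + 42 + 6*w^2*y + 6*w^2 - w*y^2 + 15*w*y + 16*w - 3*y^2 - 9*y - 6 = -30*w^2 - 90*w + y^2*(-w - 3) + y*(6*w^2 + 23*w + 15)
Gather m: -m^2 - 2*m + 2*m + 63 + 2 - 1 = 64 - m^2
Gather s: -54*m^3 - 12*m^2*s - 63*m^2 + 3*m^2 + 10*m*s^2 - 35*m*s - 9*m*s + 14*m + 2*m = -54*m^3 - 60*m^2 + 10*m*s^2 + 16*m + s*(-12*m^2 - 44*m)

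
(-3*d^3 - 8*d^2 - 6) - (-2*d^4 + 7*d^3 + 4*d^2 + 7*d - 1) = 2*d^4 - 10*d^3 - 12*d^2 - 7*d - 5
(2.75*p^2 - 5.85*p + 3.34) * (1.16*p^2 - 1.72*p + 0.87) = 3.19*p^4 - 11.516*p^3 + 16.3289*p^2 - 10.8343*p + 2.9058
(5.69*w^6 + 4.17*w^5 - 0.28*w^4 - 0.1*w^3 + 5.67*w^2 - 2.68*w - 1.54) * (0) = 0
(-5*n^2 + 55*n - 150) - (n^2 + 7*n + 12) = -6*n^2 + 48*n - 162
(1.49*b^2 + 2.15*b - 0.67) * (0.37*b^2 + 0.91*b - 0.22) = 0.5513*b^4 + 2.1514*b^3 + 1.3808*b^2 - 1.0827*b + 0.1474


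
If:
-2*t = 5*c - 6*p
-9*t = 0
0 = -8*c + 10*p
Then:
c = 0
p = 0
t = 0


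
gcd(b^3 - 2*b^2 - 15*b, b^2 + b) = b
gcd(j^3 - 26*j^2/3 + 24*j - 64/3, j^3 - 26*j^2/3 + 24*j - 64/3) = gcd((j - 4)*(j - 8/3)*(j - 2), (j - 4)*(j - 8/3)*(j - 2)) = j^3 - 26*j^2/3 + 24*j - 64/3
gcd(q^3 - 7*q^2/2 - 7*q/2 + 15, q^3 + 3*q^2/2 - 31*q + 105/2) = q^2 - 11*q/2 + 15/2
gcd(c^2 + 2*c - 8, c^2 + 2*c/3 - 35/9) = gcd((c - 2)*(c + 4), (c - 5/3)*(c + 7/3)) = 1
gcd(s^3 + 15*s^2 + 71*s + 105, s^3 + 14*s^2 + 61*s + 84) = s^2 + 10*s + 21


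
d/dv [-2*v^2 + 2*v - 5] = 2 - 4*v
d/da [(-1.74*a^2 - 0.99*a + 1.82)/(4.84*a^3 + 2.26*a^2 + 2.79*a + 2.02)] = (8.4216*a^4 + 9.5832*a^3 - 29.0436*a^2 - 15.256*a - 7.0776)/(23.4256*a^6 + 21.8768*a^5 + 32.1148*a^4 + 32.1644*a^3 + 16.9145*a^2 + 11.2716*a + 4.0804)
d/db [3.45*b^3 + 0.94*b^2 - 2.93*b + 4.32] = 10.35*b^2 + 1.88*b - 2.93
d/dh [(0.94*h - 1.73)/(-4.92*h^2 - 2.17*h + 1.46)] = (4.6248*h^2 - 17.0232*h - 2.3817)/(24.2064*h^4 + 21.3528*h^3 - 9.6575*h^2 - 6.3364*h + 2.1316)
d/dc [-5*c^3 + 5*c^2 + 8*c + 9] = -15*c^2 + 10*c + 8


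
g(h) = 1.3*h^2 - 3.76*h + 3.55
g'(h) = 2.6*h - 3.76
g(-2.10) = 17.18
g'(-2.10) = -9.22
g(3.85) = 8.34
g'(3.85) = 6.25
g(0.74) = 1.48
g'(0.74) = -1.84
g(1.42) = 0.83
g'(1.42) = -0.07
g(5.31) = 20.24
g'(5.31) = 10.05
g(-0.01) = 3.59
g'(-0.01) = -3.79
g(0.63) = 1.70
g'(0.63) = -2.12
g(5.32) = 20.34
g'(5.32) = 10.07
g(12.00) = 145.63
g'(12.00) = 27.44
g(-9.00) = 142.69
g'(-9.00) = -27.16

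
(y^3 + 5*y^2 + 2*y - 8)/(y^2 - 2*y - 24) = (y^2 + y - 2)/(y - 6)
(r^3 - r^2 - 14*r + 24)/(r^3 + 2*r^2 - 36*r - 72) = (r^3 - r^2 - 14*r + 24)/(r^3 + 2*r^2 - 36*r - 72)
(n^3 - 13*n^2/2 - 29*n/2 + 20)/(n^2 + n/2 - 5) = (n^2 - 9*n + 8)/(n - 2)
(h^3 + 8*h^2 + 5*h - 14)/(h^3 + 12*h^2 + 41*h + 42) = (h - 1)/(h + 3)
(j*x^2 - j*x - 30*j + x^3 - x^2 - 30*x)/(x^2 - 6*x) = j + 5*j/x + x + 5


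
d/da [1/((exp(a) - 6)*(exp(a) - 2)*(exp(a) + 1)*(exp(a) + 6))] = (-4*exp(3*a) + 3*exp(2*a) + 76*exp(a) - 36)*exp(a)/(exp(8*a) - 2*exp(7*a) - 75*exp(6*a) + 148*exp(5*a) + 1516*exp(4*a) - 2880*exp(3*a) - 4176*exp(2*a) + 5184*exp(a) + 5184)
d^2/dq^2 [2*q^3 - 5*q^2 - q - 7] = 12*q - 10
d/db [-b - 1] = -1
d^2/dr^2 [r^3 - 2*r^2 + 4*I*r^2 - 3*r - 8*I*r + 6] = 6*r - 4 + 8*I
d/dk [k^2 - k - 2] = 2*k - 1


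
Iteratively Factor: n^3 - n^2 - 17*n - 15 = (n - 5)*(n^2 + 4*n + 3) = (n - 5)*(n + 3)*(n + 1)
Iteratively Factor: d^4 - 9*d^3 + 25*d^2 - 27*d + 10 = (d - 2)*(d^3 - 7*d^2 + 11*d - 5) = (d - 5)*(d - 2)*(d^2 - 2*d + 1) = (d - 5)*(d - 2)*(d - 1)*(d - 1)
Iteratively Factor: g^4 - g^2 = (g)*(g^3 - g) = g^2*(g^2 - 1) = g^2*(g + 1)*(g - 1)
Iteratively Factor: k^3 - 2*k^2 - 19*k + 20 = (k - 5)*(k^2 + 3*k - 4) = (k - 5)*(k - 1)*(k + 4)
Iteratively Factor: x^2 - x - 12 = (x - 4)*(x + 3)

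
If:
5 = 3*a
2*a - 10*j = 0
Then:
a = 5/3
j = 1/3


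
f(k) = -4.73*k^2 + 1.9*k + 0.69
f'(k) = 1.9 - 9.46*k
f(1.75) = -10.47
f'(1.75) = -14.66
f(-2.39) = -30.87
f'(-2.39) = 24.51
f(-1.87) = -19.40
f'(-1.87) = 19.59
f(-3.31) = -57.42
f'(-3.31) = 33.21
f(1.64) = -8.92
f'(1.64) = -13.61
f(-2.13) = -24.82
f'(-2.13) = 22.05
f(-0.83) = -4.15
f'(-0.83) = 9.75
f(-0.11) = 0.42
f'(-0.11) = 2.94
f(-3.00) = -47.58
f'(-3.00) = 30.28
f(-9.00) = -399.54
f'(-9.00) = 87.04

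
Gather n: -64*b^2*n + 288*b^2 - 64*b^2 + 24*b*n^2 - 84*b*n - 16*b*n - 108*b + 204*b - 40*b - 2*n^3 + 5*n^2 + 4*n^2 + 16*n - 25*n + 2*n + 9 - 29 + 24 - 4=224*b^2 + 56*b - 2*n^3 + n^2*(24*b + 9) + n*(-64*b^2 - 100*b - 7)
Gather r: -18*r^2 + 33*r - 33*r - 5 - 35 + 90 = 50 - 18*r^2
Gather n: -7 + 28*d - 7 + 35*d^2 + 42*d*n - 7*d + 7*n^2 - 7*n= 35*d^2 + 21*d + 7*n^2 + n*(42*d - 7) - 14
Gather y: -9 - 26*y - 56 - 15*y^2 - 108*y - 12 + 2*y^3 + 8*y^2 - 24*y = 2*y^3 - 7*y^2 - 158*y - 77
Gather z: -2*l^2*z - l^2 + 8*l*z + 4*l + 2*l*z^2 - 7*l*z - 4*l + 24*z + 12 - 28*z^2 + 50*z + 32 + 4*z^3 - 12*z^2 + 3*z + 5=-l^2 + 4*z^3 + z^2*(2*l - 40) + z*(-2*l^2 + l + 77) + 49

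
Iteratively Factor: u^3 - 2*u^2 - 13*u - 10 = (u + 2)*(u^2 - 4*u - 5) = (u - 5)*(u + 2)*(u + 1)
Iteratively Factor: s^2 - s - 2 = (s - 2)*(s + 1)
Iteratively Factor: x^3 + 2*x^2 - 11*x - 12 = (x + 1)*(x^2 + x - 12) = (x + 1)*(x + 4)*(x - 3)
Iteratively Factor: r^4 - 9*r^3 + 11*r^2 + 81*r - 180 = (r - 3)*(r^3 - 6*r^2 - 7*r + 60) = (r - 3)*(r + 3)*(r^2 - 9*r + 20) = (r - 5)*(r - 3)*(r + 3)*(r - 4)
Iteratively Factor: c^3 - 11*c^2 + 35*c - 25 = (c - 5)*(c^2 - 6*c + 5) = (c - 5)^2*(c - 1)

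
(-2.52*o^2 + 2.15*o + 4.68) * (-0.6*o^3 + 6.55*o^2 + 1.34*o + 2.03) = 1.512*o^5 - 17.796*o^4 + 7.8977*o^3 + 28.4194*o^2 + 10.6357*o + 9.5004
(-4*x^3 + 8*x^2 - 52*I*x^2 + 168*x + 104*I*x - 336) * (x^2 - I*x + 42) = -4*x^5 + 8*x^4 - 48*I*x^4 - 52*x^3 + 96*I*x^3 + 104*x^2 - 2352*I*x^2 + 7056*x + 4704*I*x - 14112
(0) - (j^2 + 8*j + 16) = -j^2 - 8*j - 16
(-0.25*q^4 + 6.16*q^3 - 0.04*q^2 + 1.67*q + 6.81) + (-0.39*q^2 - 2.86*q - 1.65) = -0.25*q^4 + 6.16*q^3 - 0.43*q^2 - 1.19*q + 5.16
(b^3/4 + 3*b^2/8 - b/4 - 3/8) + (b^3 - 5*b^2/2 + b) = 5*b^3/4 - 17*b^2/8 + 3*b/4 - 3/8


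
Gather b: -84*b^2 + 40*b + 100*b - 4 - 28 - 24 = -84*b^2 + 140*b - 56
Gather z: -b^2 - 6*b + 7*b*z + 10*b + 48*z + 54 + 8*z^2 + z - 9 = -b^2 + 4*b + 8*z^2 + z*(7*b + 49) + 45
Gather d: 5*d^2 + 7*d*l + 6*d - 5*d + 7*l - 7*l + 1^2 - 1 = 5*d^2 + d*(7*l + 1)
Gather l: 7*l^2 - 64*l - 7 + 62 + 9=7*l^2 - 64*l + 64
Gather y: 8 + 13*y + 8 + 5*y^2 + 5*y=5*y^2 + 18*y + 16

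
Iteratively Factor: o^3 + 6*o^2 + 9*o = (o)*(o^2 + 6*o + 9) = o*(o + 3)*(o + 3)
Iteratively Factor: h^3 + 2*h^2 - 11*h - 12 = (h + 4)*(h^2 - 2*h - 3) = (h - 3)*(h + 4)*(h + 1)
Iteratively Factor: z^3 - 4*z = (z + 2)*(z^2 - 2*z) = z*(z + 2)*(z - 2)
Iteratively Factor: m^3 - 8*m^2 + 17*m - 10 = (m - 1)*(m^2 - 7*m + 10) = (m - 5)*(m - 1)*(m - 2)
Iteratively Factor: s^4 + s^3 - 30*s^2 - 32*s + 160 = (s + 4)*(s^3 - 3*s^2 - 18*s + 40) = (s - 5)*(s + 4)*(s^2 + 2*s - 8) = (s - 5)*(s - 2)*(s + 4)*(s + 4)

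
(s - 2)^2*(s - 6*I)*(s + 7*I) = s^4 - 4*s^3 + I*s^3 + 46*s^2 - 4*I*s^2 - 168*s + 4*I*s + 168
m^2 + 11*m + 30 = (m + 5)*(m + 6)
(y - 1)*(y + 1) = y^2 - 1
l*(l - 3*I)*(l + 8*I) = l^3 + 5*I*l^2 + 24*l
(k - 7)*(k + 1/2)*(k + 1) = k^3 - 11*k^2/2 - 10*k - 7/2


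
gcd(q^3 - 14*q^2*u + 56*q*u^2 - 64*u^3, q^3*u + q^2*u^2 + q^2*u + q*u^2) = 1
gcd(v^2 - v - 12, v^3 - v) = 1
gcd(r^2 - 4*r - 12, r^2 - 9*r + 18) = r - 6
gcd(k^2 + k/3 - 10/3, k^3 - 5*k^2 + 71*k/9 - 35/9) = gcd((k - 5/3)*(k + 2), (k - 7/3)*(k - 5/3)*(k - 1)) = k - 5/3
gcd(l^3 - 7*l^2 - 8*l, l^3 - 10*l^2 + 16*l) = l^2 - 8*l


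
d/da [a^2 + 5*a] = 2*a + 5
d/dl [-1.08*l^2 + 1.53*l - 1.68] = 1.53 - 2.16*l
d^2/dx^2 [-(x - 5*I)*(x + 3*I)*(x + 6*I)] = -6*x - 8*I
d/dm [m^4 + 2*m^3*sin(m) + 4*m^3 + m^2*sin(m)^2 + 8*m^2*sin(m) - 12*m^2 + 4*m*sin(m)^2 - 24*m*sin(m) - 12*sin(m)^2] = 2*m^3*cos(m) + 4*m^3 + 6*m^2*sin(m) + m^2*sin(2*m) + 8*m^2*cos(m) + 12*m^2 + 2*m*sin(m)^2 + 16*m*sin(m) + 4*m*sin(2*m) - 24*m*cos(m) - 24*m + 4*sin(m)^2 - 24*sin(m) - 12*sin(2*m)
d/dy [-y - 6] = -1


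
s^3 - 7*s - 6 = (s - 3)*(s + 1)*(s + 2)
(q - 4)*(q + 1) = q^2 - 3*q - 4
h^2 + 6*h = h*(h + 6)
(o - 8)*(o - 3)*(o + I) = o^3 - 11*o^2 + I*o^2 + 24*o - 11*I*o + 24*I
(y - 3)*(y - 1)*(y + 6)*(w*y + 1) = w*y^4 + 2*w*y^3 - 21*w*y^2 + 18*w*y + y^3 + 2*y^2 - 21*y + 18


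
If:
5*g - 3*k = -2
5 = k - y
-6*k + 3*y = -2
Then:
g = -3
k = -13/3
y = -28/3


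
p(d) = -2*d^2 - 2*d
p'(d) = -4*d - 2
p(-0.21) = 0.33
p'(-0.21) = -1.16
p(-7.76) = -104.92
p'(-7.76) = 29.04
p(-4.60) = -33.12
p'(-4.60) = 16.40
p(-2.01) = -4.06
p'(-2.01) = 6.04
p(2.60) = -18.72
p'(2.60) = -12.40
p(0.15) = -0.34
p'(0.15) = -2.60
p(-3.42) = -16.55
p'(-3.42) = 11.68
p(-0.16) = 0.27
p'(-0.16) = -1.36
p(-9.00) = -144.00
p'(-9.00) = 34.00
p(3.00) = -24.00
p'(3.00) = -14.00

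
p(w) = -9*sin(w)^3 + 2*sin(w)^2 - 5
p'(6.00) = -3.10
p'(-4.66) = 1.20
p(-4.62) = -11.90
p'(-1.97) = 10.34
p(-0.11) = -4.96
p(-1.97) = 3.74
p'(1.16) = -7.60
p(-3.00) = -4.93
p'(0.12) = 0.09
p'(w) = -27*sin(w)^2*cos(w) + 4*sin(w)*cos(w)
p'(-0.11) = -0.76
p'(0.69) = -6.47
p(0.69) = -6.51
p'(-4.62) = 2.10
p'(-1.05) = -11.83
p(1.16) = -10.25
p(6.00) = -4.65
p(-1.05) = 2.38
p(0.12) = -4.99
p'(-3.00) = 1.09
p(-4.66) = -11.97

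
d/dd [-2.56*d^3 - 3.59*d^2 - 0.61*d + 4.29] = -7.68*d^2 - 7.18*d - 0.61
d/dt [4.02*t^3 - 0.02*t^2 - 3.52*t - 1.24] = 12.06*t^2 - 0.04*t - 3.52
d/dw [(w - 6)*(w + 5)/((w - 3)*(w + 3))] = (w^2 + 42*w + 9)/(w^4 - 18*w^2 + 81)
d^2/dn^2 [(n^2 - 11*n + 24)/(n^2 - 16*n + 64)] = 10/(n^3 - 24*n^2 + 192*n - 512)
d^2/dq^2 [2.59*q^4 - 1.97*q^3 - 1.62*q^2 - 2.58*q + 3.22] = 31.08*q^2 - 11.82*q - 3.24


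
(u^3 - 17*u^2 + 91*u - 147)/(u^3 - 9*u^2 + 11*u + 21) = (u - 7)/(u + 1)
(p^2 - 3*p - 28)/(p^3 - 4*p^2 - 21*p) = (p + 4)/(p*(p + 3))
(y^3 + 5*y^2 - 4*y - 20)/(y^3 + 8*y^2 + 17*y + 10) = (y - 2)/(y + 1)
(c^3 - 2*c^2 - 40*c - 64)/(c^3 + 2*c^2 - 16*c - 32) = (c - 8)/(c - 4)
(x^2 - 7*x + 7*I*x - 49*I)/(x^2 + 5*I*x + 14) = (x - 7)/(x - 2*I)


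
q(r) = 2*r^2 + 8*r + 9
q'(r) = 4*r + 8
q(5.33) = 108.46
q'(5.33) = 29.32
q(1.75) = 29.12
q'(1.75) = 15.00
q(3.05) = 52.00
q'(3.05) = 20.20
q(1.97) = 32.52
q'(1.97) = 15.88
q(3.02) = 51.40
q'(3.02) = 20.08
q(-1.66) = 1.23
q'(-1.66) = 1.36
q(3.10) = 53.02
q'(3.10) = 20.40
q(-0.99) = 3.04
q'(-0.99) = 4.04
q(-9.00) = 99.00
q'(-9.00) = -28.00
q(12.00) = 393.00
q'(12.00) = 56.00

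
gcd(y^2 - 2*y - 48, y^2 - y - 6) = 1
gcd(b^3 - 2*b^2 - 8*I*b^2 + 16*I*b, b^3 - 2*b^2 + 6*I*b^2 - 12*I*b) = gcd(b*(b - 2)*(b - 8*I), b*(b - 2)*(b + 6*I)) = b^2 - 2*b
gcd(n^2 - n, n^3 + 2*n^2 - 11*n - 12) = 1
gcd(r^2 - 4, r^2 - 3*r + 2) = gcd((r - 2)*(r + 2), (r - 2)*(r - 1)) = r - 2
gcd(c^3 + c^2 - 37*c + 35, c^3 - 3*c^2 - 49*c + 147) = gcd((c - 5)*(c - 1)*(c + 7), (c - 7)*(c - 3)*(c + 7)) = c + 7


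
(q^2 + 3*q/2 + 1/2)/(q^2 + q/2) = (q + 1)/q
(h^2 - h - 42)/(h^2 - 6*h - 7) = (h + 6)/(h + 1)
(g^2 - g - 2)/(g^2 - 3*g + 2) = (g + 1)/(g - 1)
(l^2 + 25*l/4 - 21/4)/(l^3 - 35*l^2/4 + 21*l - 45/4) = (l + 7)/(l^2 - 8*l + 15)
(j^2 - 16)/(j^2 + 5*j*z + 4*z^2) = (j^2 - 16)/(j^2 + 5*j*z + 4*z^2)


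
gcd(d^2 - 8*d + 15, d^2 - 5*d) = d - 5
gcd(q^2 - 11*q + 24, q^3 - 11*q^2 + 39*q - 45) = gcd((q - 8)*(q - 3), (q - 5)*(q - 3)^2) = q - 3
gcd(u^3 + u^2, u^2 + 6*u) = u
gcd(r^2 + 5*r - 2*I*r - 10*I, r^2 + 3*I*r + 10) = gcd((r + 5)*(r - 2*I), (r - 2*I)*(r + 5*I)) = r - 2*I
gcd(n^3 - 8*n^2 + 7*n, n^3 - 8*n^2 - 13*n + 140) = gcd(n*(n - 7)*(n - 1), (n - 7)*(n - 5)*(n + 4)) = n - 7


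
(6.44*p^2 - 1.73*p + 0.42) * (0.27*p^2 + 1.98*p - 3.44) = 1.7388*p^4 + 12.2841*p^3 - 25.4656*p^2 + 6.7828*p - 1.4448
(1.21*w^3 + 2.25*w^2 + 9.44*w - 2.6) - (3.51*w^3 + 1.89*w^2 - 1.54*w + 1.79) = -2.3*w^3 + 0.36*w^2 + 10.98*w - 4.39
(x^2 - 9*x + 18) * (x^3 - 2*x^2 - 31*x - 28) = x^5 - 11*x^4 + 5*x^3 + 215*x^2 - 306*x - 504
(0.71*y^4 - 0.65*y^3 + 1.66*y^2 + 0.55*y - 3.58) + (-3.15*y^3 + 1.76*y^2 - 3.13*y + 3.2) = 0.71*y^4 - 3.8*y^3 + 3.42*y^2 - 2.58*y - 0.38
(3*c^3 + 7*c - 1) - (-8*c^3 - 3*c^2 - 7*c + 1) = 11*c^3 + 3*c^2 + 14*c - 2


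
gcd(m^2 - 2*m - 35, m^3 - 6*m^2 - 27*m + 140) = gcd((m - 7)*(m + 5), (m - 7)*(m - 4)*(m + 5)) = m^2 - 2*m - 35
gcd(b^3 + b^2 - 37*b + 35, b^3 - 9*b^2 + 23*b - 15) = b^2 - 6*b + 5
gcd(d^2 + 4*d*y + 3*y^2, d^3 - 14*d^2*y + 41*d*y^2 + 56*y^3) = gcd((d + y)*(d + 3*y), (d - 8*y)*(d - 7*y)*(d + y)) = d + y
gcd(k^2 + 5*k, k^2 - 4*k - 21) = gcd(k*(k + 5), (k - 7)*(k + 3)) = 1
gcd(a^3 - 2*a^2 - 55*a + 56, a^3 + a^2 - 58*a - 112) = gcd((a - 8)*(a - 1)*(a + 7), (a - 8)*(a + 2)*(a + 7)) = a^2 - a - 56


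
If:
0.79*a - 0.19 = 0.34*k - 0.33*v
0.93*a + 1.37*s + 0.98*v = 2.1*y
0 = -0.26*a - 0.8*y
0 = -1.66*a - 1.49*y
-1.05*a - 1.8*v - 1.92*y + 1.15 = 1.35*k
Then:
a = 0.00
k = 0.04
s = -0.44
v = 0.61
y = 0.00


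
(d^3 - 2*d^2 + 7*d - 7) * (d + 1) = d^4 - d^3 + 5*d^2 - 7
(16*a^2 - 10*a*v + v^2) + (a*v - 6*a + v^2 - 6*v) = 16*a^2 - 9*a*v - 6*a + 2*v^2 - 6*v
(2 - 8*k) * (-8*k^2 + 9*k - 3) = 64*k^3 - 88*k^2 + 42*k - 6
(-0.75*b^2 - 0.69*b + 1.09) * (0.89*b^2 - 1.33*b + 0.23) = -0.6675*b^4 + 0.3834*b^3 + 1.7153*b^2 - 1.6084*b + 0.2507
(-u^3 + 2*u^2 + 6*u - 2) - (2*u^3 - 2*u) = -3*u^3 + 2*u^2 + 8*u - 2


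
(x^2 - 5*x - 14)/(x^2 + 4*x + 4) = (x - 7)/(x + 2)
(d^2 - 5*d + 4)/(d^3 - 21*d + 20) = 1/(d + 5)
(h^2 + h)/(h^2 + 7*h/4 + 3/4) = 4*h/(4*h + 3)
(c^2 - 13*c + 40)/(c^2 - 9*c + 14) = (c^2 - 13*c + 40)/(c^2 - 9*c + 14)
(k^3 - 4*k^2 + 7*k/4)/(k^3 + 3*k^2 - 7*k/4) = (2*k - 7)/(2*k + 7)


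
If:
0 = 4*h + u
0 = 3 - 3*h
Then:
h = 1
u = -4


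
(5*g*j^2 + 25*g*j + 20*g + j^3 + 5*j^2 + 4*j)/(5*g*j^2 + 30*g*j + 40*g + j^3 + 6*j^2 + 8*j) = (j + 1)/(j + 2)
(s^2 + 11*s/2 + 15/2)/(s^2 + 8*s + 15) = (s + 5/2)/(s + 5)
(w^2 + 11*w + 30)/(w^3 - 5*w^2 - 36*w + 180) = (w + 5)/(w^2 - 11*w + 30)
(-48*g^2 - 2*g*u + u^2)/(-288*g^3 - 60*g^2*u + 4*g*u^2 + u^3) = 1/(6*g + u)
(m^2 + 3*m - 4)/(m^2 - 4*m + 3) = (m + 4)/(m - 3)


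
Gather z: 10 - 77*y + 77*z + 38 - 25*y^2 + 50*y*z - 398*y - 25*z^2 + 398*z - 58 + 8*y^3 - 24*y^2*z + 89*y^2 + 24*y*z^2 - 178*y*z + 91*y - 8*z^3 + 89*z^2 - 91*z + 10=8*y^3 + 64*y^2 - 384*y - 8*z^3 + z^2*(24*y + 64) + z*(-24*y^2 - 128*y + 384)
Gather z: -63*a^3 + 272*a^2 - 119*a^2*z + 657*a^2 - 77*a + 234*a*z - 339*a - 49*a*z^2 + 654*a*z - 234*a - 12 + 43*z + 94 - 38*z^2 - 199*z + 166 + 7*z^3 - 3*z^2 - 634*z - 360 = -63*a^3 + 929*a^2 - 650*a + 7*z^3 + z^2*(-49*a - 41) + z*(-119*a^2 + 888*a - 790) - 112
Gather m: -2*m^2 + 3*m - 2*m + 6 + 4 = -2*m^2 + m + 10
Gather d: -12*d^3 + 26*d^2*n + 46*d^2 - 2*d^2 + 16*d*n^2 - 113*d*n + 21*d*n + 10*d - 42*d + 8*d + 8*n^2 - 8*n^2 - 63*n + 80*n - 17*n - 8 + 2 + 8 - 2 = -12*d^3 + d^2*(26*n + 44) + d*(16*n^2 - 92*n - 24)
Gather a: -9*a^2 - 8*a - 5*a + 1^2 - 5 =-9*a^2 - 13*a - 4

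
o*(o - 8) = o^2 - 8*o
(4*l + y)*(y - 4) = 4*l*y - 16*l + y^2 - 4*y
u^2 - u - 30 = (u - 6)*(u + 5)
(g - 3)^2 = g^2 - 6*g + 9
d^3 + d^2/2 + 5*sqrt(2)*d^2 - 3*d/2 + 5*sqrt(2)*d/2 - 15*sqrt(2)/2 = (d - 1)*(d + 3/2)*(d + 5*sqrt(2))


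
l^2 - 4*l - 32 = (l - 8)*(l + 4)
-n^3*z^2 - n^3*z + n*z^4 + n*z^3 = z*(-n + z)*(n + z)*(n*z + n)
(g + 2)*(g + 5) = g^2 + 7*g + 10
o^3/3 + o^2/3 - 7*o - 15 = (o/3 + 1)*(o - 5)*(o + 3)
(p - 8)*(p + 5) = p^2 - 3*p - 40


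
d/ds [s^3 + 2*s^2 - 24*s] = 3*s^2 + 4*s - 24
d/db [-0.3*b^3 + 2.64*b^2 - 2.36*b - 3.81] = -0.9*b^2 + 5.28*b - 2.36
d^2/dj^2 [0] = 0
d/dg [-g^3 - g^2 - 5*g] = -3*g^2 - 2*g - 5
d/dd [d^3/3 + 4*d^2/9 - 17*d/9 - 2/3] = d^2 + 8*d/9 - 17/9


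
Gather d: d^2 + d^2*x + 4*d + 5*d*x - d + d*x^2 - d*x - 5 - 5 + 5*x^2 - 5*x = d^2*(x + 1) + d*(x^2 + 4*x + 3) + 5*x^2 - 5*x - 10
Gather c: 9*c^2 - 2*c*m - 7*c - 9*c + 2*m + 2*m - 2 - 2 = 9*c^2 + c*(-2*m - 16) + 4*m - 4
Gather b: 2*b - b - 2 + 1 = b - 1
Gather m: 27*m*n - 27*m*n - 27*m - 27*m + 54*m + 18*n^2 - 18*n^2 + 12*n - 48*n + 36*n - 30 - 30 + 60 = 0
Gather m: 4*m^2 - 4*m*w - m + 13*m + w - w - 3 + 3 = 4*m^2 + m*(12 - 4*w)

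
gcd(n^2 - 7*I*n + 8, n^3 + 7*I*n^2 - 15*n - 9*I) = n + I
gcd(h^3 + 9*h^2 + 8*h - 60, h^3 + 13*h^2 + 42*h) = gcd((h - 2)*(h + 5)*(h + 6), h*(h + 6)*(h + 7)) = h + 6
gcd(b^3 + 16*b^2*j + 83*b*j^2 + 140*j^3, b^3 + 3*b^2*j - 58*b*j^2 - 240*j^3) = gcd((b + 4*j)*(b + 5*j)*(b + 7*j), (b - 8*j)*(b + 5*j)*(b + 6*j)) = b + 5*j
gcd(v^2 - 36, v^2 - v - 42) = v + 6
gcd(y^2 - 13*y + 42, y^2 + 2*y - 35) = 1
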